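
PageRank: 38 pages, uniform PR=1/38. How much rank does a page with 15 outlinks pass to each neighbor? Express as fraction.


Initial PR = 1/38 = 1/38
Outlinks = 15
Contribution per link = PR / outlinks
= 1/38 / 15
= 1/570

1/570


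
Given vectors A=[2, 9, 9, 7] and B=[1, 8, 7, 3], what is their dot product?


Dot product = sum of element-wise products
A[0]*B[0] = 2*1 = 2
A[1]*B[1] = 9*8 = 72
A[2]*B[2] = 9*7 = 63
A[3]*B[3] = 7*3 = 21
Sum = 2 + 72 + 63 + 21 = 158

158


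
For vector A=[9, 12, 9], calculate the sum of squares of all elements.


|A|^2 = sum of squared components
A[0]^2 = 9^2 = 81
A[1]^2 = 12^2 = 144
A[2]^2 = 9^2 = 81
Sum = 81 + 144 + 81 = 306

306


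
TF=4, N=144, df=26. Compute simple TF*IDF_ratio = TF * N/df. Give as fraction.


TF * (N/df)
= 4 * (144/26)
= 4 * 72/13
= 288/13

288/13


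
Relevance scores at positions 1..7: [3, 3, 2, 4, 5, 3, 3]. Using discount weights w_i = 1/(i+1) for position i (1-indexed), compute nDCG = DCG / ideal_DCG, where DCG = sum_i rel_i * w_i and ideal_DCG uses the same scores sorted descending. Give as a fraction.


Position discount weights w_i = 1/(i+1) for i=1..7:
Weights = [1/2, 1/3, 1/4, 1/5, 1/6, 1/7, 1/8]
Actual relevance: [3, 3, 2, 4, 5, 3, 3]
DCG = 3/2 + 3/3 + 2/4 + 4/5 + 5/6 + 3/7 + 3/8 = 4567/840
Ideal relevance (sorted desc): [5, 4, 3, 3, 3, 3, 2]
Ideal DCG = 5/2 + 4/3 + 3/4 + 3/5 + 3/6 + 3/7 + 2/8 = 668/105
nDCG = DCG / ideal_DCG = 4567/840 / 668/105 = 4567/5344

4567/5344


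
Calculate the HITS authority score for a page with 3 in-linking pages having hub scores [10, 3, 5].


Authority = sum of hub scores of in-linkers
In-link 1: hub score = 10
In-link 2: hub score = 3
In-link 3: hub score = 5
Authority = 10 + 3 + 5 = 18

18


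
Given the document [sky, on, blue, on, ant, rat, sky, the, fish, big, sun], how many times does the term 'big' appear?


Document has 11 words
Scanning for 'big':
Found at positions: [9]
Count = 1

1


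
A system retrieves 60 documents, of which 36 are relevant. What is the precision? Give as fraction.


Precision = relevant_retrieved / total_retrieved
= 36 / 60
= 36 / (36 + 24)
= 3/5

3/5


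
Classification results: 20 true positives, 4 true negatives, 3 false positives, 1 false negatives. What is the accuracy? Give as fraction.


Accuracy = (TP + TN) / (TP + TN + FP + FN)
TP + TN = 20 + 4 = 24
Total = 20 + 4 + 3 + 1 = 28
Accuracy = 24 / 28 = 6/7

6/7


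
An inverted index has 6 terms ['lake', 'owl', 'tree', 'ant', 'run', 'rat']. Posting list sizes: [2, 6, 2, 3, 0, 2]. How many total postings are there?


Summing posting list sizes:
'lake': 2 postings
'owl': 6 postings
'tree': 2 postings
'ant': 3 postings
'run': 0 postings
'rat': 2 postings
Total = 2 + 6 + 2 + 3 + 0 + 2 = 15

15


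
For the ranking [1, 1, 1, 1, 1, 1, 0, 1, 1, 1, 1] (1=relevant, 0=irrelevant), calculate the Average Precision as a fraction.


Computing P@k for each relevant position:
Position 1: relevant, P@1 = 1/1 = 1
Position 2: relevant, P@2 = 2/2 = 1
Position 3: relevant, P@3 = 3/3 = 1
Position 4: relevant, P@4 = 4/4 = 1
Position 5: relevant, P@5 = 5/5 = 1
Position 6: relevant, P@6 = 6/6 = 1
Position 7: not relevant
Position 8: relevant, P@8 = 7/8 = 7/8
Position 9: relevant, P@9 = 8/9 = 8/9
Position 10: relevant, P@10 = 9/10 = 9/10
Position 11: relevant, P@11 = 10/11 = 10/11
Sum of P@k = 1 + 1 + 1 + 1 + 1 + 1 + 7/8 + 8/9 + 9/10 + 10/11 = 37909/3960
AP = 37909/3960 / 10 = 37909/39600

37909/39600


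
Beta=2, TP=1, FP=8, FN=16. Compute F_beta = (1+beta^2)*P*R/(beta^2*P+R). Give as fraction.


P = TP/(TP+FP) = 1/9 = 1/9
R = TP/(TP+FN) = 1/17 = 1/17
beta^2 = 2^2 = 4
(1 + beta^2) = 5
Numerator = (1+beta^2)*P*R = 5/153
Denominator = beta^2*P + R = 4/9 + 1/17 = 77/153
F_beta = 5/77

5/77


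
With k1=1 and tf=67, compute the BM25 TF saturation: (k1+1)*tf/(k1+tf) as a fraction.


BM25 TF component = (k1+1)*tf / (k1+tf)
k1 = 1, tf = 67
Numerator = (1+1)*67 = 134
Denominator = 1 + 67 = 68
= 134/68 = 67/34

67/34


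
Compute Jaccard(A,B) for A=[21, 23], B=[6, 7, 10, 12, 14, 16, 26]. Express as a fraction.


A intersect B = []
|A intersect B| = 0
A union B = [6, 7, 10, 12, 14, 16, 21, 23, 26]
|A union B| = 9
Jaccard = 0/9 = 0

0


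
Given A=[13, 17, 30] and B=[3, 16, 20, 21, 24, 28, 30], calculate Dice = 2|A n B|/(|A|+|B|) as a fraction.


A intersect B = [30]
|A intersect B| = 1
|A| = 3, |B| = 7
Dice = 2*1 / (3+7)
= 2 / 10 = 1/5

1/5


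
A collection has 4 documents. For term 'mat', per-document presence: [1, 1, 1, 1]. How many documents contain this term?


Checking each document for 'mat':
Doc 1: present
Doc 2: present
Doc 3: present
Doc 4: present
df = sum of presences = 1 + 1 + 1 + 1 = 4

4


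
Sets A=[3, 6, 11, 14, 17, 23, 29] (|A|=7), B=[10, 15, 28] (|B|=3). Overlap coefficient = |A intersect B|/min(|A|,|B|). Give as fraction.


A intersect B = []
|A intersect B| = 0
min(|A|, |B|) = min(7, 3) = 3
Overlap = 0 / 3 = 0

0


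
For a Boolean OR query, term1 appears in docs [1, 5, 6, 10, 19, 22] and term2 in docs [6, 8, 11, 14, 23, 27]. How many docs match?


Boolean OR: find union of posting lists
term1 docs: [1, 5, 6, 10, 19, 22]
term2 docs: [6, 8, 11, 14, 23, 27]
Union: [1, 5, 6, 8, 10, 11, 14, 19, 22, 23, 27]
|union| = 11

11


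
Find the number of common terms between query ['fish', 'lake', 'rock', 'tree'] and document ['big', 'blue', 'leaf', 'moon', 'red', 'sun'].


Query terms: ['fish', 'lake', 'rock', 'tree']
Document terms: ['big', 'blue', 'leaf', 'moon', 'red', 'sun']
Common terms: []
Overlap count = 0

0


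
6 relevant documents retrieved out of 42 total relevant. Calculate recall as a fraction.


Recall = retrieved_relevant / total_relevant
= 6 / 42
= 6 / (6 + 36)
= 1/7

1/7


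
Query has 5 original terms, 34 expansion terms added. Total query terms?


Original terms: 5
Expansion terms: 34
Total = 5 + 34 = 39

39


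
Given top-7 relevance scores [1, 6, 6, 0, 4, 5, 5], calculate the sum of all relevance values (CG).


Cumulative Gain = sum of relevance scores
Position 1: rel=1, running sum=1
Position 2: rel=6, running sum=7
Position 3: rel=6, running sum=13
Position 4: rel=0, running sum=13
Position 5: rel=4, running sum=17
Position 6: rel=5, running sum=22
Position 7: rel=5, running sum=27
CG = 27

27


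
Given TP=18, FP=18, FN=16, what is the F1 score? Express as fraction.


F1 = 2 * P * R / (P + R)
P = TP/(TP+FP) = 18/36 = 1/2
R = TP/(TP+FN) = 18/34 = 9/17
2 * P * R = 2 * 1/2 * 9/17 = 9/17
P + R = 1/2 + 9/17 = 35/34
F1 = 9/17 / 35/34 = 18/35

18/35


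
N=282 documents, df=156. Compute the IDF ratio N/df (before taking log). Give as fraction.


IDF ratio = N / df
= 282 / 156
= 47/26

47/26


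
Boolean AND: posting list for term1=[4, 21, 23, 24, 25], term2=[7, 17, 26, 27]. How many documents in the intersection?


Boolean AND: find intersection of posting lists
term1 docs: [4, 21, 23, 24, 25]
term2 docs: [7, 17, 26, 27]
Intersection: []
|intersection| = 0

0


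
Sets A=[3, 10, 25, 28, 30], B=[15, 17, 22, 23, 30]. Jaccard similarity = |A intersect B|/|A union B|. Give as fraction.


A intersect B = [30]
|A intersect B| = 1
A union B = [3, 10, 15, 17, 22, 23, 25, 28, 30]
|A union B| = 9
Jaccard = 1/9 = 1/9

1/9


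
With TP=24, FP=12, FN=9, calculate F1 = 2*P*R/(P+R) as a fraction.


F1 = 2 * P * R / (P + R)
P = TP/(TP+FP) = 24/36 = 2/3
R = TP/(TP+FN) = 24/33 = 8/11
2 * P * R = 2 * 2/3 * 8/11 = 32/33
P + R = 2/3 + 8/11 = 46/33
F1 = 32/33 / 46/33 = 16/23

16/23


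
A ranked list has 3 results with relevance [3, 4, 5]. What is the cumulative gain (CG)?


Cumulative Gain = sum of relevance scores
Position 1: rel=3, running sum=3
Position 2: rel=4, running sum=7
Position 3: rel=5, running sum=12
CG = 12

12


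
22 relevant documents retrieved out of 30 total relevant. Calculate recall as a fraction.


Recall = retrieved_relevant / total_relevant
= 22 / 30
= 22 / (22 + 8)
= 11/15

11/15


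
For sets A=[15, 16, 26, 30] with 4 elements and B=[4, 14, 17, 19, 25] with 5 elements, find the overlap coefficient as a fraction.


A intersect B = []
|A intersect B| = 0
min(|A|, |B|) = min(4, 5) = 4
Overlap = 0 / 4 = 0

0


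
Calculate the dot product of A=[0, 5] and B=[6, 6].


Dot product = sum of element-wise products
A[0]*B[0] = 0*6 = 0
A[1]*B[1] = 5*6 = 30
Sum = 0 + 30 = 30

30


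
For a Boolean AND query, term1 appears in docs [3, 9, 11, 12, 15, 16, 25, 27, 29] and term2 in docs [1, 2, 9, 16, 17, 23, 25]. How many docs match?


Boolean AND: find intersection of posting lists
term1 docs: [3, 9, 11, 12, 15, 16, 25, 27, 29]
term2 docs: [1, 2, 9, 16, 17, 23, 25]
Intersection: [9, 16, 25]
|intersection| = 3

3


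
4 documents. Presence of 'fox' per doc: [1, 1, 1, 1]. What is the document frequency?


Checking each document for 'fox':
Doc 1: present
Doc 2: present
Doc 3: present
Doc 4: present
df = sum of presences = 1 + 1 + 1 + 1 = 4

4


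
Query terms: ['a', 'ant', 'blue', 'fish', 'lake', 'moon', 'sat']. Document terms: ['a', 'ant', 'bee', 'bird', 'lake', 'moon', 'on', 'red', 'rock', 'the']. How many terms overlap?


Query terms: ['a', 'ant', 'blue', 'fish', 'lake', 'moon', 'sat']
Document terms: ['a', 'ant', 'bee', 'bird', 'lake', 'moon', 'on', 'red', 'rock', 'the']
Common terms: ['a', 'ant', 'lake', 'moon']
Overlap count = 4

4


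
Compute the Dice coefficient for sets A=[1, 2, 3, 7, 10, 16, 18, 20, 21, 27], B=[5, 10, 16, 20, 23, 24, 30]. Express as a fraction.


A intersect B = [10, 16, 20]
|A intersect B| = 3
|A| = 10, |B| = 7
Dice = 2*3 / (10+7)
= 6 / 17 = 6/17

6/17


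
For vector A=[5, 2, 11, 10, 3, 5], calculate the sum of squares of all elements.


|A|^2 = sum of squared components
A[0]^2 = 5^2 = 25
A[1]^2 = 2^2 = 4
A[2]^2 = 11^2 = 121
A[3]^2 = 10^2 = 100
A[4]^2 = 3^2 = 9
A[5]^2 = 5^2 = 25
Sum = 25 + 4 + 121 + 100 + 9 + 25 = 284

284


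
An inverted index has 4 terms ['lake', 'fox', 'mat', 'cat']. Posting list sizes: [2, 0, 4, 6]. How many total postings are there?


Summing posting list sizes:
'lake': 2 postings
'fox': 0 postings
'mat': 4 postings
'cat': 6 postings
Total = 2 + 0 + 4 + 6 = 12

12


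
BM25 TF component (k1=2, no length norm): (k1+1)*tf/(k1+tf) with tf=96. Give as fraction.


BM25 TF component = (k1+1)*tf / (k1+tf)
k1 = 2, tf = 96
Numerator = (2+1)*96 = 288
Denominator = 2 + 96 = 98
= 288/98 = 144/49

144/49


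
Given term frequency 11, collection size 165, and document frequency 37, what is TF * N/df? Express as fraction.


TF * (N/df)
= 11 * (165/37)
= 11 * 165/37
= 1815/37

1815/37


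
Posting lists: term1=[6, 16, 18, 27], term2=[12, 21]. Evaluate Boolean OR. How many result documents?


Boolean OR: find union of posting lists
term1 docs: [6, 16, 18, 27]
term2 docs: [12, 21]
Union: [6, 12, 16, 18, 21, 27]
|union| = 6

6


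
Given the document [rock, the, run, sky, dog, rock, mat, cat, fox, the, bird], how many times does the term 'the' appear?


Document has 11 words
Scanning for 'the':
Found at positions: [1, 9]
Count = 2

2


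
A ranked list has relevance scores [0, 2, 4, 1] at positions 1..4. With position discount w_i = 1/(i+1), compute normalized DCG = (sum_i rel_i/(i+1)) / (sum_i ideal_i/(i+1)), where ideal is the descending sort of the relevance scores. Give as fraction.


Position discount weights w_i = 1/(i+1) for i=1..4:
Weights = [1/2, 1/3, 1/4, 1/5]
Actual relevance: [0, 2, 4, 1]
DCG = 0/2 + 2/3 + 4/4 + 1/5 = 28/15
Ideal relevance (sorted desc): [4, 2, 1, 0]
Ideal DCG = 4/2 + 2/3 + 1/4 + 0/5 = 35/12
nDCG = DCG / ideal_DCG = 28/15 / 35/12 = 16/25

16/25


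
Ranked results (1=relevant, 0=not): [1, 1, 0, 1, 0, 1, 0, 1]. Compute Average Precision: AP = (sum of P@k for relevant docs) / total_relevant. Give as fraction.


Computing P@k for each relevant position:
Position 1: relevant, P@1 = 1/1 = 1
Position 2: relevant, P@2 = 2/2 = 1
Position 3: not relevant
Position 4: relevant, P@4 = 3/4 = 3/4
Position 5: not relevant
Position 6: relevant, P@6 = 4/6 = 2/3
Position 7: not relevant
Position 8: relevant, P@8 = 5/8 = 5/8
Sum of P@k = 1 + 1 + 3/4 + 2/3 + 5/8 = 97/24
AP = 97/24 / 5 = 97/120

97/120


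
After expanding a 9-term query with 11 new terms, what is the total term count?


Original terms: 9
Expansion terms: 11
Total = 9 + 11 = 20

20


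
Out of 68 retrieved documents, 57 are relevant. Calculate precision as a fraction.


Precision = relevant_retrieved / total_retrieved
= 57 / 68
= 57 / (57 + 11)
= 57/68

57/68


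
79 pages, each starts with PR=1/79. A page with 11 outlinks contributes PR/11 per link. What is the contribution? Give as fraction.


Initial PR = 1/79 = 1/79
Outlinks = 11
Contribution per link = PR / outlinks
= 1/79 / 11
= 1/869

1/869


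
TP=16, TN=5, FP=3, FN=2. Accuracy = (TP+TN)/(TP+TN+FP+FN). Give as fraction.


Accuracy = (TP + TN) / (TP + TN + FP + FN)
TP + TN = 16 + 5 = 21
Total = 16 + 5 + 3 + 2 = 26
Accuracy = 21 / 26 = 21/26

21/26


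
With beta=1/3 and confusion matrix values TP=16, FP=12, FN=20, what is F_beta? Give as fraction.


P = TP/(TP+FP) = 16/28 = 4/7
R = TP/(TP+FN) = 16/36 = 4/9
beta^2 = 1/3^2 = 1/9
(1 + beta^2) = 10/9
Numerator = (1+beta^2)*P*R = 160/567
Denominator = beta^2*P + R = 4/63 + 4/9 = 32/63
F_beta = 5/9

5/9


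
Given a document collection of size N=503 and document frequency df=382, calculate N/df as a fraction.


IDF ratio = N / df
= 503 / 382
= 503/382

503/382


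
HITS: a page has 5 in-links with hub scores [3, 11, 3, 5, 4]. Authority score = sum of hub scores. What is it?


Authority = sum of hub scores of in-linkers
In-link 1: hub score = 3
In-link 2: hub score = 11
In-link 3: hub score = 3
In-link 4: hub score = 5
In-link 5: hub score = 4
Authority = 3 + 11 + 3 + 5 + 4 = 26

26


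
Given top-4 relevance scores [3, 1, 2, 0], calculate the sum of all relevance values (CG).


Cumulative Gain = sum of relevance scores
Position 1: rel=3, running sum=3
Position 2: rel=1, running sum=4
Position 3: rel=2, running sum=6
Position 4: rel=0, running sum=6
CG = 6

6


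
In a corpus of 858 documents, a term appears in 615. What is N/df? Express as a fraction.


IDF ratio = N / df
= 858 / 615
= 286/205

286/205


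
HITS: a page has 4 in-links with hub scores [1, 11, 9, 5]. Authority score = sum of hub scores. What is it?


Authority = sum of hub scores of in-linkers
In-link 1: hub score = 1
In-link 2: hub score = 11
In-link 3: hub score = 9
In-link 4: hub score = 5
Authority = 1 + 11 + 9 + 5 = 26

26


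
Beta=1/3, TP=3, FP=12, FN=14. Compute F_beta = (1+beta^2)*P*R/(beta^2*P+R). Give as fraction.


P = TP/(TP+FP) = 3/15 = 1/5
R = TP/(TP+FN) = 3/17 = 3/17
beta^2 = 1/3^2 = 1/9
(1 + beta^2) = 10/9
Numerator = (1+beta^2)*P*R = 2/51
Denominator = beta^2*P + R = 1/45 + 3/17 = 152/765
F_beta = 15/76

15/76


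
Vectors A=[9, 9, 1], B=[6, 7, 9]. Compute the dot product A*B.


Dot product = sum of element-wise products
A[0]*B[0] = 9*6 = 54
A[1]*B[1] = 9*7 = 63
A[2]*B[2] = 1*9 = 9
Sum = 54 + 63 + 9 = 126

126


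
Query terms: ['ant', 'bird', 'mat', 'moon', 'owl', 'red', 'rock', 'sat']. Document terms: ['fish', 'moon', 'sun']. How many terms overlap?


Query terms: ['ant', 'bird', 'mat', 'moon', 'owl', 'red', 'rock', 'sat']
Document terms: ['fish', 'moon', 'sun']
Common terms: ['moon']
Overlap count = 1

1


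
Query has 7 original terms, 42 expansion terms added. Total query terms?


Original terms: 7
Expansion terms: 42
Total = 7 + 42 = 49

49


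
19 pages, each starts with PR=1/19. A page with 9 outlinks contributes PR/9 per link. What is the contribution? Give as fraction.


Initial PR = 1/19 = 1/19
Outlinks = 9
Contribution per link = PR / outlinks
= 1/19 / 9
= 1/171

1/171


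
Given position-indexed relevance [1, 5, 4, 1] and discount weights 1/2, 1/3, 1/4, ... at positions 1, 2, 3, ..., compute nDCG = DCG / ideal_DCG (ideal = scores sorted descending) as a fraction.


Position discount weights w_i = 1/(i+1) for i=1..4:
Weights = [1/2, 1/3, 1/4, 1/5]
Actual relevance: [1, 5, 4, 1]
DCG = 1/2 + 5/3 + 4/4 + 1/5 = 101/30
Ideal relevance (sorted desc): [5, 4, 1, 1]
Ideal DCG = 5/2 + 4/3 + 1/4 + 1/5 = 257/60
nDCG = DCG / ideal_DCG = 101/30 / 257/60 = 202/257

202/257


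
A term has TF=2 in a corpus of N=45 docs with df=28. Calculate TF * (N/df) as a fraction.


TF * (N/df)
= 2 * (45/28)
= 2 * 45/28
= 45/14

45/14


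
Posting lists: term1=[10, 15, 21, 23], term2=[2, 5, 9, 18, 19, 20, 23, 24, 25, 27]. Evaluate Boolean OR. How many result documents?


Boolean OR: find union of posting lists
term1 docs: [10, 15, 21, 23]
term2 docs: [2, 5, 9, 18, 19, 20, 23, 24, 25, 27]
Union: [2, 5, 9, 10, 15, 18, 19, 20, 21, 23, 24, 25, 27]
|union| = 13

13


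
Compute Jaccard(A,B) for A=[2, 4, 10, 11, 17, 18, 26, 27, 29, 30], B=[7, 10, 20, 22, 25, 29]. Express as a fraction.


A intersect B = [10, 29]
|A intersect B| = 2
A union B = [2, 4, 7, 10, 11, 17, 18, 20, 22, 25, 26, 27, 29, 30]
|A union B| = 14
Jaccard = 2/14 = 1/7

1/7


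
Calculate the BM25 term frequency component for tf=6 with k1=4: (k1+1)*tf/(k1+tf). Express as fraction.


BM25 TF component = (k1+1)*tf / (k1+tf)
k1 = 4, tf = 6
Numerator = (4+1)*6 = 30
Denominator = 4 + 6 = 10
= 30/10 = 3

3


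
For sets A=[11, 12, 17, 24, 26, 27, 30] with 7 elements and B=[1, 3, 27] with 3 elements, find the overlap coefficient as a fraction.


A intersect B = [27]
|A intersect B| = 1
min(|A|, |B|) = min(7, 3) = 3
Overlap = 1 / 3 = 1/3

1/3


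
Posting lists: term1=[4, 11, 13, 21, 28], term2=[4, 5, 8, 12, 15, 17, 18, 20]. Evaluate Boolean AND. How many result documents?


Boolean AND: find intersection of posting lists
term1 docs: [4, 11, 13, 21, 28]
term2 docs: [4, 5, 8, 12, 15, 17, 18, 20]
Intersection: [4]
|intersection| = 1

1


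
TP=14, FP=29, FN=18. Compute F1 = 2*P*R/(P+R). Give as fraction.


F1 = 2 * P * R / (P + R)
P = TP/(TP+FP) = 14/43 = 14/43
R = TP/(TP+FN) = 14/32 = 7/16
2 * P * R = 2 * 14/43 * 7/16 = 49/172
P + R = 14/43 + 7/16 = 525/688
F1 = 49/172 / 525/688 = 28/75

28/75


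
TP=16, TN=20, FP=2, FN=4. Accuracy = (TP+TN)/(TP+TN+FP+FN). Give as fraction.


Accuracy = (TP + TN) / (TP + TN + FP + FN)
TP + TN = 16 + 20 = 36
Total = 16 + 20 + 2 + 4 = 42
Accuracy = 36 / 42 = 6/7

6/7


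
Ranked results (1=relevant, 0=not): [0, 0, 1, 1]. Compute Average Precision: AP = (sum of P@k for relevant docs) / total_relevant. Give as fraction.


Computing P@k for each relevant position:
Position 1: not relevant
Position 2: not relevant
Position 3: relevant, P@3 = 1/3 = 1/3
Position 4: relevant, P@4 = 2/4 = 1/2
Sum of P@k = 1/3 + 1/2 = 5/6
AP = 5/6 / 2 = 5/12

5/12


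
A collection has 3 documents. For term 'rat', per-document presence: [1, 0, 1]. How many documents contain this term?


Checking each document for 'rat':
Doc 1: present
Doc 2: absent
Doc 3: present
df = sum of presences = 1 + 0 + 1 = 2

2


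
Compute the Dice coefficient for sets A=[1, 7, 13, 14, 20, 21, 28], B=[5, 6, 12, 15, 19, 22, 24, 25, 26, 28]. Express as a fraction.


A intersect B = [28]
|A intersect B| = 1
|A| = 7, |B| = 10
Dice = 2*1 / (7+10)
= 2 / 17 = 2/17

2/17


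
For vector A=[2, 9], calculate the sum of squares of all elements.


|A|^2 = sum of squared components
A[0]^2 = 2^2 = 4
A[1]^2 = 9^2 = 81
Sum = 4 + 81 = 85

85


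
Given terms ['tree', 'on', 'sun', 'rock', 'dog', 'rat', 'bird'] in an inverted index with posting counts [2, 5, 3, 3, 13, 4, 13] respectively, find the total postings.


Summing posting list sizes:
'tree': 2 postings
'on': 5 postings
'sun': 3 postings
'rock': 3 postings
'dog': 13 postings
'rat': 4 postings
'bird': 13 postings
Total = 2 + 5 + 3 + 3 + 13 + 4 + 13 = 43

43


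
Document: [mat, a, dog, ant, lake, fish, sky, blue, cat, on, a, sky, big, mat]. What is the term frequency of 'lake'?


Document has 14 words
Scanning for 'lake':
Found at positions: [4]
Count = 1

1


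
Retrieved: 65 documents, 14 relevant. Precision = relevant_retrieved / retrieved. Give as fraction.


Precision = relevant_retrieved / total_retrieved
= 14 / 65
= 14 / (14 + 51)
= 14/65

14/65


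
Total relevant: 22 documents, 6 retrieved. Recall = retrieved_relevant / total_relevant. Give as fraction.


Recall = retrieved_relevant / total_relevant
= 6 / 22
= 6 / (6 + 16)
= 3/11

3/11


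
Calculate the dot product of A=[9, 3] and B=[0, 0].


Dot product = sum of element-wise products
A[0]*B[0] = 9*0 = 0
A[1]*B[1] = 3*0 = 0
Sum = 0 + 0 = 0

0


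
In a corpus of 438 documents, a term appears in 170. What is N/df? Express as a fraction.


IDF ratio = N / df
= 438 / 170
= 219/85

219/85


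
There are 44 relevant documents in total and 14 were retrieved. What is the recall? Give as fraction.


Recall = retrieved_relevant / total_relevant
= 14 / 44
= 14 / (14 + 30)
= 7/22

7/22


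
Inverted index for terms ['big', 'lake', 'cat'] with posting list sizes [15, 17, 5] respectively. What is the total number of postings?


Summing posting list sizes:
'big': 15 postings
'lake': 17 postings
'cat': 5 postings
Total = 15 + 17 + 5 = 37

37


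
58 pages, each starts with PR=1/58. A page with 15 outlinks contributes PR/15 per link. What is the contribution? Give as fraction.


Initial PR = 1/58 = 1/58
Outlinks = 15
Contribution per link = PR / outlinks
= 1/58 / 15
= 1/870

1/870


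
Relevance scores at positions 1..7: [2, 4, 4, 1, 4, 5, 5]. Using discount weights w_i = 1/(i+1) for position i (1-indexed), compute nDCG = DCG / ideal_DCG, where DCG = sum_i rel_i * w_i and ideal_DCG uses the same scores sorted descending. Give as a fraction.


Position discount weights w_i = 1/(i+1) for i=1..7:
Weights = [1/2, 1/3, 1/4, 1/5, 1/6, 1/7, 1/8]
Actual relevance: [2, 4, 4, 1, 4, 5, 5]
DCG = 2/2 + 4/3 + 4/4 + 1/5 + 4/6 + 5/7 + 5/8 = 1551/280
Ideal relevance (sorted desc): [5, 5, 4, 4, 4, 2, 1]
Ideal DCG = 5/2 + 5/3 + 4/4 + 4/5 + 4/6 + 2/7 + 1/8 = 5917/840
nDCG = DCG / ideal_DCG = 1551/280 / 5917/840 = 4653/5917

4653/5917


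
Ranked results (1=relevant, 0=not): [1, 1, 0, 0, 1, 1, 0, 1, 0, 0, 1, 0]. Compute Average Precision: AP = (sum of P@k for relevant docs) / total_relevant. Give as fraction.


Computing P@k for each relevant position:
Position 1: relevant, P@1 = 1/1 = 1
Position 2: relevant, P@2 = 2/2 = 1
Position 3: not relevant
Position 4: not relevant
Position 5: relevant, P@5 = 3/5 = 3/5
Position 6: relevant, P@6 = 4/6 = 2/3
Position 7: not relevant
Position 8: relevant, P@8 = 5/8 = 5/8
Position 9: not relevant
Position 10: not relevant
Position 11: relevant, P@11 = 6/11 = 6/11
Position 12: not relevant
Sum of P@k = 1 + 1 + 3/5 + 2/3 + 5/8 + 6/11 = 5857/1320
AP = 5857/1320 / 6 = 5857/7920

5857/7920


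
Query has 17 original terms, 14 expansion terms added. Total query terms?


Original terms: 17
Expansion terms: 14
Total = 17 + 14 = 31

31


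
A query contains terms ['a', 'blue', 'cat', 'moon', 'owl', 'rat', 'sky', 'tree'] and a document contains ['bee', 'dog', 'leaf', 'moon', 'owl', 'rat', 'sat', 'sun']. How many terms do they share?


Query terms: ['a', 'blue', 'cat', 'moon', 'owl', 'rat', 'sky', 'tree']
Document terms: ['bee', 'dog', 'leaf', 'moon', 'owl', 'rat', 'sat', 'sun']
Common terms: ['moon', 'owl', 'rat']
Overlap count = 3

3


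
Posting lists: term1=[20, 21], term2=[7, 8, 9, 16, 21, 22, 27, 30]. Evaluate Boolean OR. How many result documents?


Boolean OR: find union of posting lists
term1 docs: [20, 21]
term2 docs: [7, 8, 9, 16, 21, 22, 27, 30]
Union: [7, 8, 9, 16, 20, 21, 22, 27, 30]
|union| = 9

9


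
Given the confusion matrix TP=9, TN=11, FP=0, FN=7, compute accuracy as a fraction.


Accuracy = (TP + TN) / (TP + TN + FP + FN)
TP + TN = 9 + 11 = 20
Total = 9 + 11 + 0 + 7 = 27
Accuracy = 20 / 27 = 20/27

20/27


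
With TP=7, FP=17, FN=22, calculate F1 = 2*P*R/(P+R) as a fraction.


F1 = 2 * P * R / (P + R)
P = TP/(TP+FP) = 7/24 = 7/24
R = TP/(TP+FN) = 7/29 = 7/29
2 * P * R = 2 * 7/24 * 7/29 = 49/348
P + R = 7/24 + 7/29 = 371/696
F1 = 49/348 / 371/696 = 14/53

14/53


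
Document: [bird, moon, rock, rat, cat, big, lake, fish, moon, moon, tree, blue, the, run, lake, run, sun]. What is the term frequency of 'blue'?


Document has 17 words
Scanning for 'blue':
Found at positions: [11]
Count = 1

1


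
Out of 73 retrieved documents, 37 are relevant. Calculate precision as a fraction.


Precision = relevant_retrieved / total_retrieved
= 37 / 73
= 37 / (37 + 36)
= 37/73

37/73


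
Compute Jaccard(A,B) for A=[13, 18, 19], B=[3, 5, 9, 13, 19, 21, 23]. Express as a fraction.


A intersect B = [13, 19]
|A intersect B| = 2
A union B = [3, 5, 9, 13, 18, 19, 21, 23]
|A union B| = 8
Jaccard = 2/8 = 1/4

1/4


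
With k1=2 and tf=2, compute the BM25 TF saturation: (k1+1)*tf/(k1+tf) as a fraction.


BM25 TF component = (k1+1)*tf / (k1+tf)
k1 = 2, tf = 2
Numerator = (2+1)*2 = 6
Denominator = 2 + 2 = 4
= 6/4 = 3/2

3/2


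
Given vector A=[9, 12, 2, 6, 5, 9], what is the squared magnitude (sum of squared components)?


|A|^2 = sum of squared components
A[0]^2 = 9^2 = 81
A[1]^2 = 12^2 = 144
A[2]^2 = 2^2 = 4
A[3]^2 = 6^2 = 36
A[4]^2 = 5^2 = 25
A[5]^2 = 9^2 = 81
Sum = 81 + 144 + 4 + 36 + 25 + 81 = 371

371


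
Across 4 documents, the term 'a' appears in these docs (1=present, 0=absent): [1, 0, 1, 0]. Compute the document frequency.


Checking each document for 'a':
Doc 1: present
Doc 2: absent
Doc 3: present
Doc 4: absent
df = sum of presences = 1 + 0 + 1 + 0 = 2

2


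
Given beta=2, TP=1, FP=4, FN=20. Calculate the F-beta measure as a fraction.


P = TP/(TP+FP) = 1/5 = 1/5
R = TP/(TP+FN) = 1/21 = 1/21
beta^2 = 2^2 = 4
(1 + beta^2) = 5
Numerator = (1+beta^2)*P*R = 1/21
Denominator = beta^2*P + R = 4/5 + 1/21 = 89/105
F_beta = 5/89

5/89


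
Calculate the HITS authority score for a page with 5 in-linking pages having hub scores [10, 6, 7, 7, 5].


Authority = sum of hub scores of in-linkers
In-link 1: hub score = 10
In-link 2: hub score = 6
In-link 3: hub score = 7
In-link 4: hub score = 7
In-link 5: hub score = 5
Authority = 10 + 6 + 7 + 7 + 5 = 35

35


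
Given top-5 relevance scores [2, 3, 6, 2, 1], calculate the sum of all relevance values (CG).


Cumulative Gain = sum of relevance scores
Position 1: rel=2, running sum=2
Position 2: rel=3, running sum=5
Position 3: rel=6, running sum=11
Position 4: rel=2, running sum=13
Position 5: rel=1, running sum=14
CG = 14

14


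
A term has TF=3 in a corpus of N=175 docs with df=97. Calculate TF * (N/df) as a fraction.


TF * (N/df)
= 3 * (175/97)
= 3 * 175/97
= 525/97

525/97


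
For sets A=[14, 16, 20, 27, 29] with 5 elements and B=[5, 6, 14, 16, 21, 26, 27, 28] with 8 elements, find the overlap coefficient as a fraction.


A intersect B = [14, 16, 27]
|A intersect B| = 3
min(|A|, |B|) = min(5, 8) = 5
Overlap = 3 / 5 = 3/5

3/5


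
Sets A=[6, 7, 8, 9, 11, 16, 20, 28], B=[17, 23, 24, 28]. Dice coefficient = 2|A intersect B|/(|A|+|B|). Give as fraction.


A intersect B = [28]
|A intersect B| = 1
|A| = 8, |B| = 4
Dice = 2*1 / (8+4)
= 2 / 12 = 1/6

1/6


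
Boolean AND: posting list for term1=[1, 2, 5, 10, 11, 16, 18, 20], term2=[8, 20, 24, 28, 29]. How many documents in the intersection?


Boolean AND: find intersection of posting lists
term1 docs: [1, 2, 5, 10, 11, 16, 18, 20]
term2 docs: [8, 20, 24, 28, 29]
Intersection: [20]
|intersection| = 1

1


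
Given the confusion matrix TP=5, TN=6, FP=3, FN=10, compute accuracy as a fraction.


Accuracy = (TP + TN) / (TP + TN + FP + FN)
TP + TN = 5 + 6 = 11
Total = 5 + 6 + 3 + 10 = 24
Accuracy = 11 / 24 = 11/24

11/24


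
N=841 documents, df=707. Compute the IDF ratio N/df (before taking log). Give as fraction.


IDF ratio = N / df
= 841 / 707
= 841/707

841/707


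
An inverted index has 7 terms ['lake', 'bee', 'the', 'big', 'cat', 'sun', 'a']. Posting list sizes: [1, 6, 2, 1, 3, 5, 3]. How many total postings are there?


Summing posting list sizes:
'lake': 1 postings
'bee': 6 postings
'the': 2 postings
'big': 1 postings
'cat': 3 postings
'sun': 5 postings
'a': 3 postings
Total = 1 + 6 + 2 + 1 + 3 + 5 + 3 = 21

21


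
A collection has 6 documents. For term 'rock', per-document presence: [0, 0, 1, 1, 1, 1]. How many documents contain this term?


Checking each document for 'rock':
Doc 1: absent
Doc 2: absent
Doc 3: present
Doc 4: present
Doc 5: present
Doc 6: present
df = sum of presences = 0 + 0 + 1 + 1 + 1 + 1 = 4

4


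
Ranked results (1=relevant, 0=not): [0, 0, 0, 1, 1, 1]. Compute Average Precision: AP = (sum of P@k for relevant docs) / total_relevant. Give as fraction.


Computing P@k for each relevant position:
Position 1: not relevant
Position 2: not relevant
Position 3: not relevant
Position 4: relevant, P@4 = 1/4 = 1/4
Position 5: relevant, P@5 = 2/5 = 2/5
Position 6: relevant, P@6 = 3/6 = 1/2
Sum of P@k = 1/4 + 2/5 + 1/2 = 23/20
AP = 23/20 / 3 = 23/60

23/60


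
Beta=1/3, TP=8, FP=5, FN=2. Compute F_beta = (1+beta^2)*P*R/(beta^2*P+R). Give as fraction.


P = TP/(TP+FP) = 8/13 = 8/13
R = TP/(TP+FN) = 8/10 = 4/5
beta^2 = 1/3^2 = 1/9
(1 + beta^2) = 10/9
Numerator = (1+beta^2)*P*R = 64/117
Denominator = beta^2*P + R = 8/117 + 4/5 = 508/585
F_beta = 80/127

80/127


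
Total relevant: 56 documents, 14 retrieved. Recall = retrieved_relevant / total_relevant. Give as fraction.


Recall = retrieved_relevant / total_relevant
= 14 / 56
= 14 / (14 + 42)
= 1/4

1/4


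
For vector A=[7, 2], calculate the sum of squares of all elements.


|A|^2 = sum of squared components
A[0]^2 = 7^2 = 49
A[1]^2 = 2^2 = 4
Sum = 49 + 4 = 53

53


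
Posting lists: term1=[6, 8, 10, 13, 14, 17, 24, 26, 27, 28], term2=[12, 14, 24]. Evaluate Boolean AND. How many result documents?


Boolean AND: find intersection of posting lists
term1 docs: [6, 8, 10, 13, 14, 17, 24, 26, 27, 28]
term2 docs: [12, 14, 24]
Intersection: [14, 24]
|intersection| = 2

2


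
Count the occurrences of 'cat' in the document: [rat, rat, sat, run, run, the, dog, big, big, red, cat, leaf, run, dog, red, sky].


Document has 16 words
Scanning for 'cat':
Found at positions: [10]
Count = 1

1


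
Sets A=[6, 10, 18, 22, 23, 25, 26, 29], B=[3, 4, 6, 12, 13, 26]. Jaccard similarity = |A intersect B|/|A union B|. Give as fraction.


A intersect B = [6, 26]
|A intersect B| = 2
A union B = [3, 4, 6, 10, 12, 13, 18, 22, 23, 25, 26, 29]
|A union B| = 12
Jaccard = 2/12 = 1/6

1/6


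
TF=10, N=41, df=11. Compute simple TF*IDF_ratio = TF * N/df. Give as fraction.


TF * (N/df)
= 10 * (41/11)
= 10 * 41/11
= 410/11

410/11


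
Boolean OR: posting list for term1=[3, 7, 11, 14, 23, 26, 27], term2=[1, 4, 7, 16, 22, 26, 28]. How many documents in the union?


Boolean OR: find union of posting lists
term1 docs: [3, 7, 11, 14, 23, 26, 27]
term2 docs: [1, 4, 7, 16, 22, 26, 28]
Union: [1, 3, 4, 7, 11, 14, 16, 22, 23, 26, 27, 28]
|union| = 12

12


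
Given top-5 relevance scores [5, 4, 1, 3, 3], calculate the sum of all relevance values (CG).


Cumulative Gain = sum of relevance scores
Position 1: rel=5, running sum=5
Position 2: rel=4, running sum=9
Position 3: rel=1, running sum=10
Position 4: rel=3, running sum=13
Position 5: rel=3, running sum=16
CG = 16

16


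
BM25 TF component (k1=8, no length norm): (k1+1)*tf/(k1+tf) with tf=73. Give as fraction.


BM25 TF component = (k1+1)*tf / (k1+tf)
k1 = 8, tf = 73
Numerator = (8+1)*73 = 657
Denominator = 8 + 73 = 81
= 657/81 = 73/9

73/9


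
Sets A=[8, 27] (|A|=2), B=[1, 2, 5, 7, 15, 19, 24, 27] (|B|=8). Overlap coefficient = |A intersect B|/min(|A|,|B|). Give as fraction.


A intersect B = [27]
|A intersect B| = 1
min(|A|, |B|) = min(2, 8) = 2
Overlap = 1 / 2 = 1/2

1/2


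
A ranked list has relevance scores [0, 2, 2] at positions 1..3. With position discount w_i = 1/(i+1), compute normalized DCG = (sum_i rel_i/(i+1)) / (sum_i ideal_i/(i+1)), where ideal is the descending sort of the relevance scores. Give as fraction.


Position discount weights w_i = 1/(i+1) for i=1..3:
Weights = [1/2, 1/3, 1/4]
Actual relevance: [0, 2, 2]
DCG = 0/2 + 2/3 + 2/4 = 7/6
Ideal relevance (sorted desc): [2, 2, 0]
Ideal DCG = 2/2 + 2/3 + 0/4 = 5/3
nDCG = DCG / ideal_DCG = 7/6 / 5/3 = 7/10

7/10


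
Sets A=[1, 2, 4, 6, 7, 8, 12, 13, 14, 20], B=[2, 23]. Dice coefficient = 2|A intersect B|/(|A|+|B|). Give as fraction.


A intersect B = [2]
|A intersect B| = 1
|A| = 10, |B| = 2
Dice = 2*1 / (10+2)
= 2 / 12 = 1/6

1/6


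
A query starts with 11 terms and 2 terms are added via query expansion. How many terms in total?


Original terms: 11
Expansion terms: 2
Total = 11 + 2 = 13

13


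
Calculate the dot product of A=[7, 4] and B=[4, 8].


Dot product = sum of element-wise products
A[0]*B[0] = 7*4 = 28
A[1]*B[1] = 4*8 = 32
Sum = 28 + 32 = 60

60


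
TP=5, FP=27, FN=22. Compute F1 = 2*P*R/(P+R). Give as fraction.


F1 = 2 * P * R / (P + R)
P = TP/(TP+FP) = 5/32 = 5/32
R = TP/(TP+FN) = 5/27 = 5/27
2 * P * R = 2 * 5/32 * 5/27 = 25/432
P + R = 5/32 + 5/27 = 295/864
F1 = 25/432 / 295/864 = 10/59

10/59


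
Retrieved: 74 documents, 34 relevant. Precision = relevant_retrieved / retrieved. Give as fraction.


Precision = relevant_retrieved / total_retrieved
= 34 / 74
= 34 / (34 + 40)
= 17/37

17/37


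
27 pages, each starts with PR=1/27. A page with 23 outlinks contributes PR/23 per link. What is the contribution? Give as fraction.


Initial PR = 1/27 = 1/27
Outlinks = 23
Contribution per link = PR / outlinks
= 1/27 / 23
= 1/621

1/621


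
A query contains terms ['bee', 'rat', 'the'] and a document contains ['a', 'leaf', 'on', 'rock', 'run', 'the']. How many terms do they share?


Query terms: ['bee', 'rat', 'the']
Document terms: ['a', 'leaf', 'on', 'rock', 'run', 'the']
Common terms: ['the']
Overlap count = 1

1


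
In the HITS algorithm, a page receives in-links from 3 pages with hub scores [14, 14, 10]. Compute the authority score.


Authority = sum of hub scores of in-linkers
In-link 1: hub score = 14
In-link 2: hub score = 14
In-link 3: hub score = 10
Authority = 14 + 14 + 10 = 38

38


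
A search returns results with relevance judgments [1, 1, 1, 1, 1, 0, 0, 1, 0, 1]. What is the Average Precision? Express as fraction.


Computing P@k for each relevant position:
Position 1: relevant, P@1 = 1/1 = 1
Position 2: relevant, P@2 = 2/2 = 1
Position 3: relevant, P@3 = 3/3 = 1
Position 4: relevant, P@4 = 4/4 = 1
Position 5: relevant, P@5 = 5/5 = 1
Position 6: not relevant
Position 7: not relevant
Position 8: relevant, P@8 = 6/8 = 3/4
Position 9: not relevant
Position 10: relevant, P@10 = 7/10 = 7/10
Sum of P@k = 1 + 1 + 1 + 1 + 1 + 3/4 + 7/10 = 129/20
AP = 129/20 / 7 = 129/140

129/140


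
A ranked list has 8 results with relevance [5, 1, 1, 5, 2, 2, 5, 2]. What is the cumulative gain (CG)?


Cumulative Gain = sum of relevance scores
Position 1: rel=5, running sum=5
Position 2: rel=1, running sum=6
Position 3: rel=1, running sum=7
Position 4: rel=5, running sum=12
Position 5: rel=2, running sum=14
Position 6: rel=2, running sum=16
Position 7: rel=5, running sum=21
Position 8: rel=2, running sum=23
CG = 23

23


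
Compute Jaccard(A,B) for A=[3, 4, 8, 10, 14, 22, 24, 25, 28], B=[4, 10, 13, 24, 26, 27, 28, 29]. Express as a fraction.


A intersect B = [4, 10, 24, 28]
|A intersect B| = 4
A union B = [3, 4, 8, 10, 13, 14, 22, 24, 25, 26, 27, 28, 29]
|A union B| = 13
Jaccard = 4/13 = 4/13

4/13


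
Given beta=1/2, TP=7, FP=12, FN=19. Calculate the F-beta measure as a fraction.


P = TP/(TP+FP) = 7/19 = 7/19
R = TP/(TP+FN) = 7/26 = 7/26
beta^2 = 1/2^2 = 1/4
(1 + beta^2) = 5/4
Numerator = (1+beta^2)*P*R = 245/1976
Denominator = beta^2*P + R = 7/76 + 7/26 = 357/988
F_beta = 35/102

35/102


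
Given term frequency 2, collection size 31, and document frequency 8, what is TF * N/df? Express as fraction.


TF * (N/df)
= 2 * (31/8)
= 2 * 31/8
= 31/4

31/4


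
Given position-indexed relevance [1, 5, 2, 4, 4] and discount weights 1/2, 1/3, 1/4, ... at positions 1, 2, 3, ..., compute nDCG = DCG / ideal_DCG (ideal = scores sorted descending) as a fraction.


Position discount weights w_i = 1/(i+1) for i=1..5:
Weights = [1/2, 1/3, 1/4, 1/5, 1/6]
Actual relevance: [1, 5, 2, 4, 4]
DCG = 1/2 + 5/3 + 2/4 + 4/5 + 4/6 = 62/15
Ideal relevance (sorted desc): [5, 4, 4, 2, 1]
Ideal DCG = 5/2 + 4/3 + 4/4 + 2/5 + 1/6 = 27/5
nDCG = DCG / ideal_DCG = 62/15 / 27/5 = 62/81

62/81


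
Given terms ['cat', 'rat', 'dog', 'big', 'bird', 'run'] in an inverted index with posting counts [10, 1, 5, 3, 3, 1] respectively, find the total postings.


Summing posting list sizes:
'cat': 10 postings
'rat': 1 postings
'dog': 5 postings
'big': 3 postings
'bird': 3 postings
'run': 1 postings
Total = 10 + 1 + 5 + 3 + 3 + 1 = 23

23


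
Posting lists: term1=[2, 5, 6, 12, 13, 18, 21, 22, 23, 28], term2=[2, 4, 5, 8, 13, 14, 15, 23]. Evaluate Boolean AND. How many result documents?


Boolean AND: find intersection of posting lists
term1 docs: [2, 5, 6, 12, 13, 18, 21, 22, 23, 28]
term2 docs: [2, 4, 5, 8, 13, 14, 15, 23]
Intersection: [2, 5, 13, 23]
|intersection| = 4

4


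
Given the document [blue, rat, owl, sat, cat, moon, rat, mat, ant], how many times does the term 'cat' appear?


Document has 9 words
Scanning for 'cat':
Found at positions: [4]
Count = 1

1


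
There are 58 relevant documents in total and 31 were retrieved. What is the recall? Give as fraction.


Recall = retrieved_relevant / total_relevant
= 31 / 58
= 31 / (31 + 27)
= 31/58

31/58


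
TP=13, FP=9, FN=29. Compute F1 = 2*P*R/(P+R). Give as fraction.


F1 = 2 * P * R / (P + R)
P = TP/(TP+FP) = 13/22 = 13/22
R = TP/(TP+FN) = 13/42 = 13/42
2 * P * R = 2 * 13/22 * 13/42 = 169/462
P + R = 13/22 + 13/42 = 208/231
F1 = 169/462 / 208/231 = 13/32

13/32


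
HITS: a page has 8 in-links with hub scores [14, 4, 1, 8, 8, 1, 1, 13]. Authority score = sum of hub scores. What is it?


Authority = sum of hub scores of in-linkers
In-link 1: hub score = 14
In-link 2: hub score = 4
In-link 3: hub score = 1
In-link 4: hub score = 8
In-link 5: hub score = 8
In-link 6: hub score = 1
In-link 7: hub score = 1
In-link 8: hub score = 13
Authority = 14 + 4 + 1 + 8 + 8 + 1 + 1 + 13 = 50

50


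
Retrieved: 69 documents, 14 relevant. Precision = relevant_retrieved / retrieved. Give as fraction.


Precision = relevant_retrieved / total_retrieved
= 14 / 69
= 14 / (14 + 55)
= 14/69

14/69


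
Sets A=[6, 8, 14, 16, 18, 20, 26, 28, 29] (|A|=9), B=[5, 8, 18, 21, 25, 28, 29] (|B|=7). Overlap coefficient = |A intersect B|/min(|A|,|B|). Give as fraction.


A intersect B = [8, 18, 28, 29]
|A intersect B| = 4
min(|A|, |B|) = min(9, 7) = 7
Overlap = 4 / 7 = 4/7

4/7


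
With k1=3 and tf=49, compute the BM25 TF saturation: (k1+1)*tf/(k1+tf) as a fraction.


BM25 TF component = (k1+1)*tf / (k1+tf)
k1 = 3, tf = 49
Numerator = (3+1)*49 = 196
Denominator = 3 + 49 = 52
= 196/52 = 49/13

49/13


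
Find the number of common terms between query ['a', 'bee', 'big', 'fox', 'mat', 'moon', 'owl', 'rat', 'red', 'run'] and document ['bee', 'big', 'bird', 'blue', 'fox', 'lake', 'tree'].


Query terms: ['a', 'bee', 'big', 'fox', 'mat', 'moon', 'owl', 'rat', 'red', 'run']
Document terms: ['bee', 'big', 'bird', 'blue', 'fox', 'lake', 'tree']
Common terms: ['bee', 'big', 'fox']
Overlap count = 3

3


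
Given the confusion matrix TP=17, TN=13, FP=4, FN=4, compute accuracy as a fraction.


Accuracy = (TP + TN) / (TP + TN + FP + FN)
TP + TN = 17 + 13 = 30
Total = 17 + 13 + 4 + 4 = 38
Accuracy = 30 / 38 = 15/19

15/19


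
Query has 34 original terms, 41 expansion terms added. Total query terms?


Original terms: 34
Expansion terms: 41
Total = 34 + 41 = 75

75


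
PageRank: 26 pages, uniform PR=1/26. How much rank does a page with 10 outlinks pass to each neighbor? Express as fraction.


Initial PR = 1/26 = 1/26
Outlinks = 10
Contribution per link = PR / outlinks
= 1/26 / 10
= 1/260

1/260
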